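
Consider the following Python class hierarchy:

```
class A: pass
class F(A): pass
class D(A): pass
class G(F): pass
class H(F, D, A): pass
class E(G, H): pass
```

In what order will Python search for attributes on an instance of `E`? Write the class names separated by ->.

E -> G -> H -> F -> D -> A -> object

L[E] = E + merge(L[G], L[H], [G H])
  take G:  [G F A object] + [H F D A object] + [G H]
  take H:  [F A object] + [H F D A object] + [H]
  take F:  [F A object] + [F D A object]
  take D:  [A object] + [D A object]
  take A:  [A object] + [A object]
  take object:  [object] + [object]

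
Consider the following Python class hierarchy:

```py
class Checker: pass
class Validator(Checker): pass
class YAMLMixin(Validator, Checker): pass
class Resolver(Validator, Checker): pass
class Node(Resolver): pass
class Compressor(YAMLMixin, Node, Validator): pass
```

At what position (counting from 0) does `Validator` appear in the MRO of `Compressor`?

4

L[Compressor] = Compressor + merge(L[YAMLMixin], L[Node], L[Validator], [YAMLMixin Node Validator])
  take YAMLMixin:  [YAMLMixin Validator Checker object] + [Node Resolver Validator Checker object] + [Validator Checker object] + [YAMLMixin Node Validator]
  take Node:  [Validator Checker object] + [Node Resolver Validator Checker object] + [Validator Checker object] + [Node Validator]
  take Resolver:  [Validator Checker object] + [Resolver Validator Checker object] + [Validator Checker object] + [Validator]
  take Validator:  [Validator Checker object] + [Validator Checker object] + [Validator Checker object] + [Validator]
  take Checker:  [Checker object] + [Checker object] + [Checker object]
  take object:  [object] + [object] + [object]
MRO: Compressor YAMLMixin Node Resolver Validator Checker object
Validator sits at index 4.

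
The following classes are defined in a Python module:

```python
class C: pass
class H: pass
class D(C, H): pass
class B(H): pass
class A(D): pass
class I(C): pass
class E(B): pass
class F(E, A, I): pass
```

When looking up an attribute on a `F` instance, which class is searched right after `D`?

I

L[F] = F + merge(L[E], L[A], L[I], [E A I])
  take E:  [E B H object] + [A D C H object] + [I C object] + [E A I]
  take B:  [B H object] + [A D C H object] + [I C object] + [A I]
  take A:  [H object] + [A D C H object] + [I C object] + [A I]
  take D:  [H object] + [D C H object] + [I C object] + [I]
  take I:  [H object] + [C H object] + [I C object] + [I]
  take C:  [H object] + [C H object] + [C object]
  take H:  [H object] + [H object] + [object]
  take object:  [object] + [object] + [object]
MRO: F E B A D I C H object
D is at position 4; next is I.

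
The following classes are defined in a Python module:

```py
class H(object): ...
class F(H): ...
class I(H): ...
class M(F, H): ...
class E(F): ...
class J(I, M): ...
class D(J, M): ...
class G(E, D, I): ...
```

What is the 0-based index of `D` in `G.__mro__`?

2

L[G] = G + merge(L[E], L[D], L[I], [E D I])
  take E:  [E F H object] + [D J I M F H object] + [I H object] + [E D I]
  take D:  [F H object] + [D J I M F H object] + [I H object] + [D I]
  take J:  [F H object] + [J I M F H object] + [I H object] + [I]
  take I:  [F H object] + [I M F H object] + [I H object] + [I]
  take M:  [F H object] + [M F H object] + [H object]
  take F:  [F H object] + [F H object] + [H object]
  take H:  [H object] + [H object] + [H object]
  take object:  [object] + [object] + [object]
MRO: G E D J I M F H object
D sits at index 2.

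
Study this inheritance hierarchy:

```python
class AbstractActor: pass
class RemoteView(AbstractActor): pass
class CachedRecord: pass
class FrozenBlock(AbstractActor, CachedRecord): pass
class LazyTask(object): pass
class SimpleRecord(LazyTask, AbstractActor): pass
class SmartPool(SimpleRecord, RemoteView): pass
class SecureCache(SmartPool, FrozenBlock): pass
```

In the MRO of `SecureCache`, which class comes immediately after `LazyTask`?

RemoteView

L[SecureCache] = SecureCache + merge(L[SmartPool], L[FrozenBlock], [SmartPool FrozenBlock])
  take SmartPool:  [SmartPool SimpleRecord LazyTask RemoteView AbstractActor object] + [FrozenBlock AbstractActor CachedRecord object] + [SmartPool FrozenBlock]
  take SimpleRecord:  [SimpleRecord LazyTask RemoteView AbstractActor object] + [FrozenBlock AbstractActor CachedRecord object] + [FrozenBlock]
  take LazyTask:  [LazyTask RemoteView AbstractActor object] + [FrozenBlock AbstractActor CachedRecord object] + [FrozenBlock]
  take RemoteView:  [RemoteView AbstractActor object] + [FrozenBlock AbstractActor CachedRecord object] + [FrozenBlock]
  take FrozenBlock:  [AbstractActor object] + [FrozenBlock AbstractActor CachedRecord object] + [FrozenBlock]
  take AbstractActor:  [AbstractActor object] + [AbstractActor CachedRecord object]
  take CachedRecord:  [object] + [CachedRecord object]
  take object:  [object] + [object]
MRO: SecureCache SmartPool SimpleRecord LazyTask RemoteView FrozenBlock AbstractActor CachedRecord object
LazyTask is at position 3; next is RemoteView.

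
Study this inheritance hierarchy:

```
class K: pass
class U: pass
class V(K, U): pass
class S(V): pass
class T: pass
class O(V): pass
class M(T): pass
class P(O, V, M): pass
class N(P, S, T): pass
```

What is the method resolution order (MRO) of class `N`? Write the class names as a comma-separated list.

L[N] = N + merge(L[P], L[S], L[T], [P S T])
  take P:  [P O V K U M T object] + [S V K U object] + [T object] + [P S T]
  take O:  [O V K U M T object] + [S V K U object] + [T object] + [S T]
  take S:  [V K U M T object] + [S V K U object] + [T object] + [S T]
  take V:  [V K U M T object] + [V K U object] + [T object] + [T]
  take K:  [K U M T object] + [K U object] + [T object] + [T]
  take U:  [U M T object] + [U object] + [T object] + [T]
  take M:  [M T object] + [object] + [T object] + [T]
  take T:  [T object] + [object] + [T object] + [T]
  take object:  [object] + [object] + [object]

N, P, O, S, V, K, U, M, T, object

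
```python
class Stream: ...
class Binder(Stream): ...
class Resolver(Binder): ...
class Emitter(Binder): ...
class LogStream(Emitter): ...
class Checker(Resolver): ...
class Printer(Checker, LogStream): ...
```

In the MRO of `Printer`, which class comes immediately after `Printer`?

L[Printer] = Printer + merge(L[Checker], L[LogStream], [Checker LogStream])
  take Checker:  [Checker Resolver Binder Stream object] + [LogStream Emitter Binder Stream object] + [Checker LogStream]
  take Resolver:  [Resolver Binder Stream object] + [LogStream Emitter Binder Stream object] + [LogStream]
  take LogStream:  [Binder Stream object] + [LogStream Emitter Binder Stream object] + [LogStream]
  take Emitter:  [Binder Stream object] + [Emitter Binder Stream object]
  take Binder:  [Binder Stream object] + [Binder Stream object]
  take Stream:  [Stream object] + [Stream object]
  take object:  [object] + [object]
MRO: Printer Checker Resolver LogStream Emitter Binder Stream object
Printer is at position 0; next is Checker.

Checker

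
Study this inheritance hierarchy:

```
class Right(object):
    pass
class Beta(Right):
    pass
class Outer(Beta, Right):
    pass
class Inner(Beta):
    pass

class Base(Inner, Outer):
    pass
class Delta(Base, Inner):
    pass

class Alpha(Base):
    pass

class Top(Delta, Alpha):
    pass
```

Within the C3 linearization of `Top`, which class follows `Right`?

L[Top] = Top + merge(L[Delta], L[Alpha], [Delta Alpha])
  take Delta:  [Delta Base Inner Outer Beta Right object] + [Alpha Base Inner Outer Beta Right object] + [Delta Alpha]
  take Alpha:  [Base Inner Outer Beta Right object] + [Alpha Base Inner Outer Beta Right object] + [Alpha]
  take Base:  [Base Inner Outer Beta Right object] + [Base Inner Outer Beta Right object]
  take Inner:  [Inner Outer Beta Right object] + [Inner Outer Beta Right object]
  take Outer:  [Outer Beta Right object] + [Outer Beta Right object]
  take Beta:  [Beta Right object] + [Beta Right object]
  take Right:  [Right object] + [Right object]
  take object:  [object] + [object]
MRO: Top Delta Alpha Base Inner Outer Beta Right object
Right is at position 7; next is object.

object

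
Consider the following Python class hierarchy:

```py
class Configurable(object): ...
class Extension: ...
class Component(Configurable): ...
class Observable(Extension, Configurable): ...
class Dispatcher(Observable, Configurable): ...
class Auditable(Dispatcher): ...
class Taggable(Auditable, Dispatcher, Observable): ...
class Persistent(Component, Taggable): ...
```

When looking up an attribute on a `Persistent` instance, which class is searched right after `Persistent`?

L[Persistent] = Persistent + merge(L[Component], L[Taggable], [Component Taggable])
  take Component:  [Component Configurable object] + [Taggable Auditable Dispatcher Observable Extension Configurable object] + [Component Taggable]
  take Taggable:  [Configurable object] + [Taggable Auditable Dispatcher Observable Extension Configurable object] + [Taggable]
  take Auditable:  [Configurable object] + [Auditable Dispatcher Observable Extension Configurable object]
  take Dispatcher:  [Configurable object] + [Dispatcher Observable Extension Configurable object]
  take Observable:  [Configurable object] + [Observable Extension Configurable object]
  take Extension:  [Configurable object] + [Extension Configurable object]
  take Configurable:  [Configurable object] + [Configurable object]
  take object:  [object] + [object]
MRO: Persistent Component Taggable Auditable Dispatcher Observable Extension Configurable object
Persistent is at position 0; next is Component.

Component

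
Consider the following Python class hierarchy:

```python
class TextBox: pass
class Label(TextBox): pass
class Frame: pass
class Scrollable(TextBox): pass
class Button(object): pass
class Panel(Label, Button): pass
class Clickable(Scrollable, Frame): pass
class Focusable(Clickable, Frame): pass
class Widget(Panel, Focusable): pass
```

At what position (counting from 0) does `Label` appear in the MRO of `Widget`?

2

L[Widget] = Widget + merge(L[Panel], L[Focusable], [Panel Focusable])
  take Panel:  [Panel Label TextBox Button object] + [Focusable Clickable Scrollable TextBox Frame object] + [Panel Focusable]
  take Label:  [Label TextBox Button object] + [Focusable Clickable Scrollable TextBox Frame object] + [Focusable]
  take Focusable:  [TextBox Button object] + [Focusable Clickable Scrollable TextBox Frame object] + [Focusable]
  take Clickable:  [TextBox Button object] + [Clickable Scrollable TextBox Frame object]
  take Scrollable:  [TextBox Button object] + [Scrollable TextBox Frame object]
  take TextBox:  [TextBox Button object] + [TextBox Frame object]
  take Button:  [Button object] + [Frame object]
  take Frame:  [object] + [Frame object]
  take object:  [object] + [object]
MRO: Widget Panel Label Focusable Clickable Scrollable TextBox Button Frame object
Label sits at index 2.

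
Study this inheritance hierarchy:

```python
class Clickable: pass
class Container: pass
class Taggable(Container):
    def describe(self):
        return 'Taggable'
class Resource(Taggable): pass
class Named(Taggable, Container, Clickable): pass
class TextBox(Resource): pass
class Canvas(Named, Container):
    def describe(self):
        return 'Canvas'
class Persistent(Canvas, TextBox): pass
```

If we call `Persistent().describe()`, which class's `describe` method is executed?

L[Persistent] = Persistent + merge(L[Canvas], L[TextBox], [Canvas TextBox])
  take Canvas:  [Canvas Named Taggable Container Clickable object] + [TextBox Resource Taggable Container object] + [Canvas TextBox]
  take Named:  [Named Taggable Container Clickable object] + [TextBox Resource Taggable Container object] + [TextBox]
  take TextBox:  [Taggable Container Clickable object] + [TextBox Resource Taggable Container object] + [TextBox]
  take Resource:  [Taggable Container Clickable object] + [Resource Taggable Container object]
  take Taggable:  [Taggable Container Clickable object] + [Taggable Container object]
  take Container:  [Container Clickable object] + [Container object]
  take Clickable:  [Clickable object] + [object]
  take object:  [object] + [object]
MRO: Persistent Canvas Named TextBox Resource Taggable Container Clickable object
describe is defined in: Canvas, Taggable. First along the MRO is Canvas.

Canvas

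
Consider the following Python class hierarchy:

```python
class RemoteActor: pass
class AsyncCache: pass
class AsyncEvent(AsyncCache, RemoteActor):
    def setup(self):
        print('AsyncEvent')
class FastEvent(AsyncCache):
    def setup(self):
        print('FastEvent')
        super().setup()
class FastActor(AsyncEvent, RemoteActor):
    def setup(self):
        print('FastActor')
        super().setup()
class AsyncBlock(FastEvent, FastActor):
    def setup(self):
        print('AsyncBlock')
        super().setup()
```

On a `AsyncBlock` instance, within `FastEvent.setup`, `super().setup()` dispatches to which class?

L[AsyncBlock] = AsyncBlock + merge(L[FastEvent], L[FastActor], [FastEvent FastActor])
  take FastEvent:  [FastEvent AsyncCache object] + [FastActor AsyncEvent AsyncCache RemoteActor object] + [FastEvent FastActor]
  take FastActor:  [AsyncCache object] + [FastActor AsyncEvent AsyncCache RemoteActor object] + [FastActor]
  take AsyncEvent:  [AsyncCache object] + [AsyncEvent AsyncCache RemoteActor object]
  take AsyncCache:  [AsyncCache object] + [AsyncCache RemoteActor object]
  take RemoteActor:  [object] + [RemoteActor object]
  take object:  [object] + [object]
MRO: AsyncBlock FastEvent FastActor AsyncEvent AsyncCache RemoteActor object
super() in FastEvent.setup on a AsyncBlock instance goes to the class after FastEvent in AsyncBlock's MRO: FastActor.

FastActor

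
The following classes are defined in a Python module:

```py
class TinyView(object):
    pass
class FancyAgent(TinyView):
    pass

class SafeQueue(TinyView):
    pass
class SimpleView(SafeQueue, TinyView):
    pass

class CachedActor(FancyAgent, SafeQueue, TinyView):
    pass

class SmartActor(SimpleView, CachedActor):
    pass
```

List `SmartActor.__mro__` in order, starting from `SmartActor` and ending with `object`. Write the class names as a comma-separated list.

L[SmartActor] = SmartActor + merge(L[SimpleView], L[CachedActor], [SimpleView CachedActor])
  take SimpleView:  [SimpleView SafeQueue TinyView object] + [CachedActor FancyAgent SafeQueue TinyView object] + [SimpleView CachedActor]
  take CachedActor:  [SafeQueue TinyView object] + [CachedActor FancyAgent SafeQueue TinyView object] + [CachedActor]
  take FancyAgent:  [SafeQueue TinyView object] + [FancyAgent SafeQueue TinyView object]
  take SafeQueue:  [SafeQueue TinyView object] + [SafeQueue TinyView object]
  take TinyView:  [TinyView object] + [TinyView object]
  take object:  [object] + [object]

SmartActor, SimpleView, CachedActor, FancyAgent, SafeQueue, TinyView, object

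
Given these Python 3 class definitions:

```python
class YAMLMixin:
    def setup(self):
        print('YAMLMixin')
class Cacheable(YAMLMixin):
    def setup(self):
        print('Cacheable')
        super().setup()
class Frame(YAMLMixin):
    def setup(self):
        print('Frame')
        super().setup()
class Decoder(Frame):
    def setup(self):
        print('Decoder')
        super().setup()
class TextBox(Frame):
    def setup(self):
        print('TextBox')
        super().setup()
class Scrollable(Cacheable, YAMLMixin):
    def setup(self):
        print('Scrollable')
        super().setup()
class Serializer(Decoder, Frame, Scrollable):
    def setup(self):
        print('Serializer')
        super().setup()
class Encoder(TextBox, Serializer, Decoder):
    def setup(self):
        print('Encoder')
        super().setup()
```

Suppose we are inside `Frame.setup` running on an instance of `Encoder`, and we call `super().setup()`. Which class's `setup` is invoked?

Scrollable

L[Encoder] = Encoder + merge(L[TextBox], L[Serializer], L[Decoder], [TextBox Serializer Decoder])
  take TextBox:  [TextBox Frame YAMLMixin object] + [Serializer Decoder Frame Scrollable Cacheable YAMLMixin object] + [Decoder Frame YAMLMixin object] + [TextBox Serializer Decoder]
  take Serializer:  [Frame YAMLMixin object] + [Serializer Decoder Frame Scrollable Cacheable YAMLMixin object] + [Decoder Frame YAMLMixin object] + [Serializer Decoder]
  take Decoder:  [Frame YAMLMixin object] + [Decoder Frame Scrollable Cacheable YAMLMixin object] + [Decoder Frame YAMLMixin object] + [Decoder]
  take Frame:  [Frame YAMLMixin object] + [Frame Scrollable Cacheable YAMLMixin object] + [Frame YAMLMixin object]
  take Scrollable:  [YAMLMixin object] + [Scrollable Cacheable YAMLMixin object] + [YAMLMixin object]
  take Cacheable:  [YAMLMixin object] + [Cacheable YAMLMixin object] + [YAMLMixin object]
  take YAMLMixin:  [YAMLMixin object] + [YAMLMixin object] + [YAMLMixin object]
  take object:  [object] + [object] + [object]
MRO: Encoder TextBox Serializer Decoder Frame Scrollable Cacheable YAMLMixin object
super() in Frame.setup on a Encoder instance goes to the class after Frame in Encoder's MRO: Scrollable.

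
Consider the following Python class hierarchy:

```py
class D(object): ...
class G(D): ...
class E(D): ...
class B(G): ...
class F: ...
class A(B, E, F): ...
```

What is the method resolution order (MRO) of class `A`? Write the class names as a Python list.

L[A] = A + merge(L[B], L[E], L[F], [B E F])
  take B:  [B G D object] + [E D object] + [F object] + [B E F]
  take G:  [G D object] + [E D object] + [F object] + [E F]
  take E:  [D object] + [E D object] + [F object] + [E F]
  take D:  [D object] + [D object] + [F object] + [F]
  take F:  [object] + [object] + [F object] + [F]
  take object:  [object] + [object] + [object]

[A, B, G, E, D, F, object]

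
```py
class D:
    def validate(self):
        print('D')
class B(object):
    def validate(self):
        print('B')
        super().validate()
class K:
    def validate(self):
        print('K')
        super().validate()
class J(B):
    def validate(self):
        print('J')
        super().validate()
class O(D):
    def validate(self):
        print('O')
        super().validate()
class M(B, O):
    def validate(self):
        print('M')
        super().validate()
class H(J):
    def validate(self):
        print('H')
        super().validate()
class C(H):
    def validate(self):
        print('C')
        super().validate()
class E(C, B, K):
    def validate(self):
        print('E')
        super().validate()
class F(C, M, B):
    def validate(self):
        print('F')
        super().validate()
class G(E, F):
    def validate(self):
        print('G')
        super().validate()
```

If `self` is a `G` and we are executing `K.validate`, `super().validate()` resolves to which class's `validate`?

O

L[G] = G + merge(L[E], L[F], [E F])
  take E:  [E C H J B K object] + [F C H J M B O D object] + [E F]
  take F:  [C H J B K object] + [F C H J M B O D object] + [F]
  take C:  [C H J B K object] + [C H J M B O D object]
  take H:  [H J B K object] + [H J M B O D object]
  take J:  [J B K object] + [J M B O D object]
  take M:  [B K object] + [M B O D object]
  take B:  [B K object] + [B O D object]
  take K:  [K object] + [O D object]
  take O:  [object] + [O D object]
  take D:  [object] + [D object]
  take object:  [object] + [object]
MRO: G E F C H J M B K O D object
super() in K.validate on a G instance goes to the class after K in G's MRO: O.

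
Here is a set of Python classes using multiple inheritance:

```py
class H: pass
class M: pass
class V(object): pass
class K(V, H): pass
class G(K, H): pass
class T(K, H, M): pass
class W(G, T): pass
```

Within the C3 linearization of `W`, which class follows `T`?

K

L[W] = W + merge(L[G], L[T], [G T])
  take G:  [G K V H object] + [T K V H M object] + [G T]
  take T:  [K V H object] + [T K V H M object] + [T]
  take K:  [K V H object] + [K V H M object]
  take V:  [V H object] + [V H M object]
  take H:  [H object] + [H M object]
  take M:  [object] + [M object]
  take object:  [object] + [object]
MRO: W G T K V H M object
T is at position 2; next is K.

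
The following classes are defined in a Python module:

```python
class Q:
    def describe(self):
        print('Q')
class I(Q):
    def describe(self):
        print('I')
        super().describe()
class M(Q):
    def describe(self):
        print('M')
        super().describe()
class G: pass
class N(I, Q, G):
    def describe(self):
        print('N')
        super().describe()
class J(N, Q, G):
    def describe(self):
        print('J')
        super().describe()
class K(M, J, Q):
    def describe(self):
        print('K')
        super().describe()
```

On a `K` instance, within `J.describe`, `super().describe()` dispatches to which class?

L[K] = K + merge(L[M], L[J], L[Q], [M J Q])
  take M:  [M Q object] + [J N I Q G object] + [Q object] + [M J Q]
  take J:  [Q object] + [J N I Q G object] + [Q object] + [J Q]
  take N:  [Q object] + [N I Q G object] + [Q object] + [Q]
  take I:  [Q object] + [I Q G object] + [Q object] + [Q]
  take Q:  [Q object] + [Q G object] + [Q object] + [Q]
  take G:  [object] + [G object] + [object]
  take object:  [object] + [object] + [object]
MRO: K M J N I Q G object
super() in J.describe on a K instance goes to the class after J in K's MRO: N.

N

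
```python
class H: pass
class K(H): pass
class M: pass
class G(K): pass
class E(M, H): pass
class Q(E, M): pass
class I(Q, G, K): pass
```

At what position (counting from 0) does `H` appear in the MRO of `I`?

L[I] = I + merge(L[Q], L[G], L[K], [Q G K])
  take Q:  [Q E M H object] + [G K H object] + [K H object] + [Q G K]
  take E:  [E M H object] + [G K H object] + [K H object] + [G K]
  take M:  [M H object] + [G K H object] + [K H object] + [G K]
  take G:  [H object] + [G K H object] + [K H object] + [G K]
  take K:  [H object] + [K H object] + [K H object] + [K]
  take H:  [H object] + [H object] + [H object]
  take object:  [object] + [object] + [object]
MRO: I Q E M G K H object
H sits at index 6.

6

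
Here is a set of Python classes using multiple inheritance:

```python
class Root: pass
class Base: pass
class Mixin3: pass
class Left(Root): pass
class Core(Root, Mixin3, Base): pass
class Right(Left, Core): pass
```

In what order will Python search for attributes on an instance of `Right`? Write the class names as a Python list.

[Right, Left, Core, Root, Mixin3, Base, object]

L[Right] = Right + merge(L[Left], L[Core], [Left Core])
  take Left:  [Left Root object] + [Core Root Mixin3 Base object] + [Left Core]
  take Core:  [Root object] + [Core Root Mixin3 Base object] + [Core]
  take Root:  [Root object] + [Root Mixin3 Base object]
  take Mixin3:  [object] + [Mixin3 Base object]
  take Base:  [object] + [Base object]
  take object:  [object] + [object]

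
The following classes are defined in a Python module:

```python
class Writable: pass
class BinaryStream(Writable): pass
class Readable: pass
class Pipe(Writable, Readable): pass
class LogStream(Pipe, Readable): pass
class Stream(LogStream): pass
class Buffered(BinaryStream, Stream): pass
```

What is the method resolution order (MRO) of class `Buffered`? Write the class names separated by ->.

Buffered -> BinaryStream -> Stream -> LogStream -> Pipe -> Writable -> Readable -> object

L[Buffered] = Buffered + merge(L[BinaryStream], L[Stream], [BinaryStream Stream])
  take BinaryStream:  [BinaryStream Writable object] + [Stream LogStream Pipe Writable Readable object] + [BinaryStream Stream]
  take Stream:  [Writable object] + [Stream LogStream Pipe Writable Readable object] + [Stream]
  take LogStream:  [Writable object] + [LogStream Pipe Writable Readable object]
  take Pipe:  [Writable object] + [Pipe Writable Readable object]
  take Writable:  [Writable object] + [Writable Readable object]
  take Readable:  [object] + [Readable object]
  take object:  [object] + [object]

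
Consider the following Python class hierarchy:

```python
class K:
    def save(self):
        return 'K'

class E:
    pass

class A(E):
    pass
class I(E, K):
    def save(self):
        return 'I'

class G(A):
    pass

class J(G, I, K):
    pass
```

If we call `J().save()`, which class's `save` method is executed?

I

L[J] = J + merge(L[G], L[I], L[K], [G I K])
  take G:  [G A E object] + [I E K object] + [K object] + [G I K]
  take A:  [A E object] + [I E K object] + [K object] + [I K]
  take I:  [E object] + [I E K object] + [K object] + [I K]
  take E:  [E object] + [E K object] + [K object] + [K]
  take K:  [object] + [K object] + [K object] + [K]
  take object:  [object] + [object] + [object]
MRO: J G A I E K object
save is defined in: I, K. First along the MRO is I.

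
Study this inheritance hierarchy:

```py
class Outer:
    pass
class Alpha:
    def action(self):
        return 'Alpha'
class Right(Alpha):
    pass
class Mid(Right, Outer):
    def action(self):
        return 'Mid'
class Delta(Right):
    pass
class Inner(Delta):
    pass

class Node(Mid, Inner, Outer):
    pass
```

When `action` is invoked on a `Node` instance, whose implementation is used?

L[Node] = Node + merge(L[Mid], L[Inner], L[Outer], [Mid Inner Outer])
  take Mid:  [Mid Right Alpha Outer object] + [Inner Delta Right Alpha object] + [Outer object] + [Mid Inner Outer]
  take Inner:  [Right Alpha Outer object] + [Inner Delta Right Alpha object] + [Outer object] + [Inner Outer]
  take Delta:  [Right Alpha Outer object] + [Delta Right Alpha object] + [Outer object] + [Outer]
  take Right:  [Right Alpha Outer object] + [Right Alpha object] + [Outer object] + [Outer]
  take Alpha:  [Alpha Outer object] + [Alpha object] + [Outer object] + [Outer]
  take Outer:  [Outer object] + [object] + [Outer object] + [Outer]
  take object:  [object] + [object] + [object]
MRO: Node Mid Inner Delta Right Alpha Outer object
action is defined in: Alpha, Mid. First along the MRO is Mid.

Mid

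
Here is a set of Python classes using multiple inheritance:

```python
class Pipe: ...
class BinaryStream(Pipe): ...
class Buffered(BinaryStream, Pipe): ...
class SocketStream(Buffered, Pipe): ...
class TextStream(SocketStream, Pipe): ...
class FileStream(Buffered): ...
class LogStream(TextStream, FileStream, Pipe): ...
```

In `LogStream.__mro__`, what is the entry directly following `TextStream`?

L[LogStream] = LogStream + merge(L[TextStream], L[FileStream], L[Pipe], [TextStream FileStream Pipe])
  take TextStream:  [TextStream SocketStream Buffered BinaryStream Pipe object] + [FileStream Buffered BinaryStream Pipe object] + [Pipe object] + [TextStream FileStream Pipe]
  take SocketStream:  [SocketStream Buffered BinaryStream Pipe object] + [FileStream Buffered BinaryStream Pipe object] + [Pipe object] + [FileStream Pipe]
  take FileStream:  [Buffered BinaryStream Pipe object] + [FileStream Buffered BinaryStream Pipe object] + [Pipe object] + [FileStream Pipe]
  take Buffered:  [Buffered BinaryStream Pipe object] + [Buffered BinaryStream Pipe object] + [Pipe object] + [Pipe]
  take BinaryStream:  [BinaryStream Pipe object] + [BinaryStream Pipe object] + [Pipe object] + [Pipe]
  take Pipe:  [Pipe object] + [Pipe object] + [Pipe object] + [Pipe]
  take object:  [object] + [object] + [object]
MRO: LogStream TextStream SocketStream FileStream Buffered BinaryStream Pipe object
TextStream is at position 1; next is SocketStream.

SocketStream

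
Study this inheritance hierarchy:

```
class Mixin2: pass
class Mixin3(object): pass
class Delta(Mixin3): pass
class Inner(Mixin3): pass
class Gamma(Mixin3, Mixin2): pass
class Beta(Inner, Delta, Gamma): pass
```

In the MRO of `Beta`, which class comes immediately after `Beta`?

Inner

L[Beta] = Beta + merge(L[Inner], L[Delta], L[Gamma], [Inner Delta Gamma])
  take Inner:  [Inner Mixin3 object] + [Delta Mixin3 object] + [Gamma Mixin3 Mixin2 object] + [Inner Delta Gamma]
  take Delta:  [Mixin3 object] + [Delta Mixin3 object] + [Gamma Mixin3 Mixin2 object] + [Delta Gamma]
  take Gamma:  [Mixin3 object] + [Mixin3 object] + [Gamma Mixin3 Mixin2 object] + [Gamma]
  take Mixin3:  [Mixin3 object] + [Mixin3 object] + [Mixin3 Mixin2 object]
  take Mixin2:  [object] + [object] + [Mixin2 object]
  take object:  [object] + [object] + [object]
MRO: Beta Inner Delta Gamma Mixin3 Mixin2 object
Beta is at position 0; next is Inner.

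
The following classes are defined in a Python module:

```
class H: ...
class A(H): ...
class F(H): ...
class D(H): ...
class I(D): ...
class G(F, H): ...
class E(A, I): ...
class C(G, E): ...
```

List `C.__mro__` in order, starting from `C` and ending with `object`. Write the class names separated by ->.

L[C] = C + merge(L[G], L[E], [G E])
  take G:  [G F H object] + [E A I D H object] + [G E]
  take F:  [F H object] + [E A I D H object] + [E]
  take E:  [H object] + [E A I D H object] + [E]
  take A:  [H object] + [A I D H object]
  take I:  [H object] + [I D H object]
  take D:  [H object] + [D H object]
  take H:  [H object] + [H object]
  take object:  [object] + [object]

C -> G -> F -> E -> A -> I -> D -> H -> object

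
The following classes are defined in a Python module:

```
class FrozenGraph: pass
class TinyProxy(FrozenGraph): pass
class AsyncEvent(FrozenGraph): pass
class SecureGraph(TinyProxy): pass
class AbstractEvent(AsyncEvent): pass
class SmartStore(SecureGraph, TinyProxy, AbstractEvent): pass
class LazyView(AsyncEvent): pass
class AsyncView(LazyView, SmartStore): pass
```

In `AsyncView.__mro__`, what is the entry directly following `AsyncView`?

L[AsyncView] = AsyncView + merge(L[LazyView], L[SmartStore], [LazyView SmartStore])
  take LazyView:  [LazyView AsyncEvent FrozenGraph object] + [SmartStore SecureGraph TinyProxy AbstractEvent AsyncEvent FrozenGraph object] + [LazyView SmartStore]
  take SmartStore:  [AsyncEvent FrozenGraph object] + [SmartStore SecureGraph TinyProxy AbstractEvent AsyncEvent FrozenGraph object] + [SmartStore]
  take SecureGraph:  [AsyncEvent FrozenGraph object] + [SecureGraph TinyProxy AbstractEvent AsyncEvent FrozenGraph object]
  take TinyProxy:  [AsyncEvent FrozenGraph object] + [TinyProxy AbstractEvent AsyncEvent FrozenGraph object]
  take AbstractEvent:  [AsyncEvent FrozenGraph object] + [AbstractEvent AsyncEvent FrozenGraph object]
  take AsyncEvent:  [AsyncEvent FrozenGraph object] + [AsyncEvent FrozenGraph object]
  take FrozenGraph:  [FrozenGraph object] + [FrozenGraph object]
  take object:  [object] + [object]
MRO: AsyncView LazyView SmartStore SecureGraph TinyProxy AbstractEvent AsyncEvent FrozenGraph object
AsyncView is at position 0; next is LazyView.

LazyView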